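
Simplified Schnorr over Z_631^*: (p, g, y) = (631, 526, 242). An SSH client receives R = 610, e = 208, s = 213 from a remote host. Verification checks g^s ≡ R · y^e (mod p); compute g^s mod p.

Squares mod 631: 526^1≡526, 526^2≡298, 526^4≡464, 526^8≡125, 526^16≡481, 526^32≡415, 526^64≡593, 526^128≡182
213 = 128 + 64 + 16 + 4 + 1, so 526^213 ≡ 182·593·481·464·526 ≡ 260 (mod 631)

260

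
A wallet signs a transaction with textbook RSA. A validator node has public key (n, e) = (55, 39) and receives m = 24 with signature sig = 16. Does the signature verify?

Squares mod 55: sig^1≡16, sig^2≡36, sig^4≡31, sig^8≡26, sig^16≡16, sig^32≡36
39 = 32 + 4 + 2 + 1, so sig^39 ≡ 36·31·36·16 ≡ 31 (mod 55)
The recovered value 31 does not match the digest 24.

does not verify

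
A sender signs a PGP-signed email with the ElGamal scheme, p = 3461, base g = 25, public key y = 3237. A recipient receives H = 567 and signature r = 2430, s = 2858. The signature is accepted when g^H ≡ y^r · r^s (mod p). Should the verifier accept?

Left side g^H mod p:
25^567 mod 3461 = 190
Right side y^r · r^s mod p:
3237^2430 mod 3461 = 2408
2430^2858 mod 3461 = 197
2408·197 = 474376 ≡ 219 (mod 3461)
190 ≠ 219, so verification fails.

reject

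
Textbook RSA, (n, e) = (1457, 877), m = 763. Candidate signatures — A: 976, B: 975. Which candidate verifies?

B

Candidate A: 976^877 mod 1457 = 643
Candidate B: 975^877 mod 1457 = 763
  → matches m = 763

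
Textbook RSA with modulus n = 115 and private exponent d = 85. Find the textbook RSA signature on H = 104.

54

Squares mod 115: H^1≡104, H^2≡6, H^4≡36, H^8≡31, H^16≡41, H^32≡71, H^64≡96
85 = 64 + 16 + 4 + 1, so H^85 ≡ 96·41·36·104 ≡ 54 (mod 115)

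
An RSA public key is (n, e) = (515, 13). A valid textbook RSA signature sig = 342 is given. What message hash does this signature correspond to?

297

Squares mod 515: sig^1≡342, sig^2≡59, sig^4≡391, sig^8≡441
13 = 8 + 4 + 1, so sig^13 ≡ 441·391·342 ≡ 297 (mod 515)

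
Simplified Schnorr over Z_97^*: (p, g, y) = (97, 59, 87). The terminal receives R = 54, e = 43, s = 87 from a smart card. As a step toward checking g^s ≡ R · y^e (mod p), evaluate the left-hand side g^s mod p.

20

59^2 = 3481 ≡ 86
59^4 ≡ 86^2 = 7396 ≡ 24
59^8 ≡ 24^2 = 576 ≡ 91
59^16 ≡ 91^2 = 8281 ≡ 36
59^32 ≡ 36^2 = 1296 ≡ 35
59^64 ≡ 35^2 = 1225 ≡ 61
87 = 64 + 16 + 4 + 2 + 1, so 59^87 ≡ 61·36·24·86·59 ≡ 20 (mod 97)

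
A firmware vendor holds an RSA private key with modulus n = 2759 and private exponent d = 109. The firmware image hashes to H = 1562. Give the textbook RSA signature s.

H^2 ≡ 1562^2 = 2439844 ≡ 888
H^4 ≡ 888^2 = 788544 ≡ 2229
H^8 ≡ 2229^2 = 4968441 ≡ 2241
H^16 ≡ 2241^2 = 5022081 ≡ 701
H^32 ≡ 701^2 = 491401 ≡ 299
H^64 ≡ 299^2 = 89401 ≡ 1113
109 = 64 + 32 + 8 + 4 + 1, so H^109 ≡ 1113·299·2241·2229·1562 ≡ 158 (mod 2759)

158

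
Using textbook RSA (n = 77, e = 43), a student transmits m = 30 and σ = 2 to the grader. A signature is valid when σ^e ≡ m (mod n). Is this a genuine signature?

genuine

σ^2 ≡ 2^2 = 4
σ^4 ≡ 4^2 = 16
σ^8 ≡ 16^2 = 256 ≡ 25
σ^16 ≡ 25^2 = 625 ≡ 9
σ^32 ≡ 9^2 = 81 ≡ 4
43 = 32 + 8 + 2 + 1, so σ^43 ≡ 4·25·4·2 ≡ 30 (mod 77)
30 = m, so the signature checks out.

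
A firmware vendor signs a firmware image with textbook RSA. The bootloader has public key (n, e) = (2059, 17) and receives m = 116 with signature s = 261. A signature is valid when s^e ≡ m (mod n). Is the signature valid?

s^2 ≡ 261^2 = 68121 ≡ 174
s^4 ≡ 174^2 = 30276 ≡ 1450
s^8 ≡ 1450^2 = 2102500 ≡ 261
s^16 ≡ 261^2 = 68121 ≡ 174
17 = 16 + 1, so s^17 ≡ 174·261 ≡ 116 (mod 2059)
s^17 mod 2059 = 116 matches m.

valid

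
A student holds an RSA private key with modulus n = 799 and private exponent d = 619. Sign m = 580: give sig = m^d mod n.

620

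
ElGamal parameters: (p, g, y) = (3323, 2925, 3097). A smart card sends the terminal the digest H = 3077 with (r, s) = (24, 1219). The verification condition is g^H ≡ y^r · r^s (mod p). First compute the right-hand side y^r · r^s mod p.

Squares mod 3323: 3097^1≡3097, 3097^2≡1231, 3097^4≡73, 3097^8≡2006, 3097^16≡3206
24 = 16 + 8, so 3097^24 ≡ 3206·2006 ≡ 1231 (mod 3323)
Squares mod 3323: 24^1≡24, 24^2≡576, 24^4≡2799, 24^8≡2090, 24^16≡1678, 24^32≡1103, 24^64≡391, 24^128≡23, 24^256≡529, 24^512≡709, 24^1024≡908
1219 = 1024 + 128 + 64 + 2 + 1, so 24^1219 ≡ 908·23·391·576·24 ≡ 1261 (mod 3323)
y^r · r^s ≡ 1231·1261 = 1552291 ≡ 450 (mod 3323)

450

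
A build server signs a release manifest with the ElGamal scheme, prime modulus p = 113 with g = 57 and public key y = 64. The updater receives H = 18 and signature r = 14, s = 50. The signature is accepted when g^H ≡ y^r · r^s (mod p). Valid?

no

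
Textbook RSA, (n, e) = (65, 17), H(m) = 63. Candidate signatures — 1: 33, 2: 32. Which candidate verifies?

Candidate 1: 33^2 = 1089 ≡ 49; 33^4 ≡ 49^2 = 2401 ≡ 61; 33^8 ≡ 61^2 = 3721 ≡ 16; 33^16 ≡ 16^2 = 256 ≡ 61; 17 = 16 + 1, so 33^17 ≡ 61·33 ≡ 63 (mod 65)
  → matches H(m) = 63
Candidate 2: 32^2 = 1024 ≡ 49; 32^4 ≡ 49^2 = 2401 ≡ 61; 32^8 ≡ 61^2 = 3721 ≡ 16; 32^16 ≡ 16^2 = 256 ≡ 61; 17 = 16 + 1, so 32^17 ≡ 61·32 ≡ 2 (mod 65)

1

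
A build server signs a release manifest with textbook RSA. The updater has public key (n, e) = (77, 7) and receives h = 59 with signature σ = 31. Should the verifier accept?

σ^2 ≡ 31^2 = 961 ≡ 37
σ^4 ≡ 37^2 = 1369 ≡ 60
7 = 4 + 2 + 1, so σ^7 ≡ 60·37·31 ≡ 59 (mod 77)
Since 59 equals the digest 59, verification succeeds.

accept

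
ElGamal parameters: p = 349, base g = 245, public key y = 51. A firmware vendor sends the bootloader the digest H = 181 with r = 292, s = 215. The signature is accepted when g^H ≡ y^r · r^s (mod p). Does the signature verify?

Left side g^H mod p:
Squares mod 349: 245^1≡245, 245^2≡346, 245^4≡9, 245^8≡81, 245^16≡279, 245^32≡14, 245^64≡196, 245^128≡26
181 = 128 + 32 + 16 + 4 + 1, so 245^181 ≡ 26·14·279·9·245 ≡ 16 (mod 349)
Right side y^r · r^s mod p:
Squares mod 349: 51^1≡51, 51^2≡158, 51^4≡185, 51^8≡23, 51^16≡180, 51^32≡292, 51^64≡108, 51^128≡147, 51^256≡320
292 = 256 + 32 + 4, so 51^292 ≡ 320·292·185 ≡ 81 (mod 349)
Squares mod 349: 292^1≡292, 292^2≡108, 292^4≡147, 292^8≡320, 292^16≡143, 292^32≡207, 292^64≡271, 292^128≡151
215 = 128 + 64 + 16 + 4 + 2 + 1, so 292^215 ≡ 151·271·143·147·108·292 ≡ 151 (mod 349)
81·151 = 12231 ≡ 16 (mod 349)
16 ≡ 16 (mod 349), so the signature is genuine.

verifies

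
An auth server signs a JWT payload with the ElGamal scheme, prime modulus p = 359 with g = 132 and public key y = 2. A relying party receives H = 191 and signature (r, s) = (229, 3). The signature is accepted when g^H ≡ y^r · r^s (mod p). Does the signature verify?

verifies

Left side g^H mod p:
132^2 = 17424 ≡ 192
132^4 ≡ 192^2 = 36864 ≡ 246
132^8 ≡ 246^2 = 60516 ≡ 204
132^16 ≡ 204^2 = 41616 ≡ 331
132^32 ≡ 331^2 = 109561 ≡ 66
132^64 ≡ 66^2 = 4356 ≡ 48
132^128 ≡ 48^2 = 2304 ≡ 150
191 = 128 + 32 + 16 + 8 + 4 + 2 + 1, so 132^191 ≡ 150·66·331·204·246·192·132 ≡ 283 (mod 359)
Right side y^r · r^s mod p:
2^2 = 4
2^4 ≡ 4^2 = 16
2^8 ≡ 16^2 = 256
2^16 ≡ 256^2 = 65536 ≡ 198
2^32 ≡ 198^2 = 39204 ≡ 73
2^64 ≡ 73^2 = 5329 ≡ 303
2^128 ≡ 303^2 = 91809 ≡ 264
229 = 128 + 64 + 32 + 4 + 1, so 2^229 ≡ 264·303·73·16·2 ≡ 17 (mod 359)
229^2 = 52441 ≡ 27
3 = 2 + 1, so 229^3 ≡ 27·229 ≡ 80 (mod 359)
17·80 = 1360 ≡ 283 (mod 359)
283 ≡ 283 (mod 359), so the signature is genuine.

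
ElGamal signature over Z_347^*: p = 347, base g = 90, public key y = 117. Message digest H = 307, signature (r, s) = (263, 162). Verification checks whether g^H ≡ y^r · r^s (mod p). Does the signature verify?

Left side g^H mod p:
Squares mod 347: 90^1≡90, 90^2≡119, 90^4≡281, 90^8≡192, 90^16≡82, 90^32≡131, 90^64≡158, 90^128≡327, 90^256≡53
307 = 256 + 32 + 16 + 2 + 1, so 90^307 ≡ 53·131·82·119·90 ≡ 236 (mod 347)
Right side y^r · r^s mod p:
Squares mod 347: 117^1≡117, 117^2≡156, 117^4≡46, 117^8≡34, 117^16≡115, 117^32≡39, 117^64≡133, 117^128≡339, 117^256≡64
263 = 256 + 4 + 2 + 1, so 117^263 ≡ 64·46·156·117 ≡ 244 (mod 347)
Squares mod 347: 263^1≡263, 263^2≡116, 263^4≡270, 263^8≡30, 263^16≡206, 263^32≡102, 263^64≡341, 263^128≡36
162 = 128 + 32 + 2, so 263^162 ≡ 36·102·116 ≡ 183 (mod 347)
244·183 = 44652 ≡ 236 (mod 347)
236 ≡ 236 (mod 347), so the signature is genuine.

verifies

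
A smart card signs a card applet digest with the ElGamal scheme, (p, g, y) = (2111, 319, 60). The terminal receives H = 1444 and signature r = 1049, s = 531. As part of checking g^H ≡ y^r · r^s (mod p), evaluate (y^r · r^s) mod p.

Squares mod 2111: 60^1≡60, 60^2≡1489, 60^4≡571, 60^8≡947, 60^16≡1745, 60^32≡963, 60^64≡640, 60^128≡66, 60^256≡134, 60^512≡1068, 60^1024≡684
1049 = 1024 + 16 + 8 + 1, so 60^1049 ≡ 684·1745·947·60 ≡ 998 (mod 2111)
Squares mod 2111: 1049^1≡1049, 1049^2≡570, 1049^4≡1917, 1049^8≡1749, 1049^16≡162, 1049^32≡912, 1049^64≡10, 1049^128≡100, 1049^256≡1556, 1049^512≡1930
531 = 512 + 16 + 2 + 1, so 1049^531 ≡ 1930·162·570·1049 ≡ 1728 (mod 2111)
y^r · r^s ≡ 998·1728 = 1724544 ≡ 1968 (mod 2111)

1968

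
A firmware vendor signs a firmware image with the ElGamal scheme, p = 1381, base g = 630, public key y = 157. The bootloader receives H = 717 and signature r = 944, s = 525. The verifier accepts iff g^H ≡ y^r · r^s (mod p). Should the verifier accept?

Left side g^H mod p:
630^2 = 396900 ≡ 553
630^4 ≡ 553^2 = 305809 ≡ 608
630^8 ≡ 608^2 = 369664 ≡ 937
630^16 ≡ 937^2 = 877969 ≡ 1034
630^32 ≡ 1034^2 = 1069156 ≡ 262
630^64 ≡ 262^2 = 68644 ≡ 975
630^128 ≡ 975^2 = 950625 ≡ 497
630^256 ≡ 497^2 = 247009 ≡ 1191
630^512 ≡ 1191^2 = 1418481 ≡ 194
717 = 512 + 128 + 64 + 8 + 4 + 1, so 630^717 ≡ 194·497·975·937·608·630 ≡ 447 (mod 1381)
Right side y^r · r^s mod p:
157^2 = 24649 ≡ 1172
157^4 ≡ 1172^2 = 1373584 ≡ 870
157^8 ≡ 870^2 = 756900 ≡ 112
157^16 ≡ 112^2 = 12544 ≡ 115
157^32 ≡ 115^2 = 13225 ≡ 796
157^64 ≡ 796^2 = 633616 ≡ 1118
157^128 ≡ 1118^2 = 1249924 ≡ 119
157^256 ≡ 119^2 = 14161 ≡ 351
157^512 ≡ 351^2 = 123201 ≡ 292
944 = 512 + 256 + 128 + 32 + 16, so 157^944 ≡ 292·351·119·796·115 ≡ 451 (mod 1381)
944^2 = 891136 ≡ 391
944^4 ≡ 391^2 = 152881 ≡ 971
944^8 ≡ 971^2 = 942841 ≡ 999
944^16 ≡ 999^2 = 998001 ≡ 919
944^32 ≡ 919^2 = 844561 ≡ 770
944^64 ≡ 770^2 = 592900 ≡ 451
944^128 ≡ 451^2 = 203401 ≡ 394
944^256 ≡ 394^2 = 155236 ≡ 564
944^512 ≡ 564^2 = 318096 ≡ 466
525 = 512 + 8 + 4 + 1, so 944^525 ≡ 466·999·971·944 ≡ 396 (mod 1381)
451·396 = 178596 ≡ 447 (mod 1381)
447 ≡ 447 (mod 1381), so the signature is genuine.

accept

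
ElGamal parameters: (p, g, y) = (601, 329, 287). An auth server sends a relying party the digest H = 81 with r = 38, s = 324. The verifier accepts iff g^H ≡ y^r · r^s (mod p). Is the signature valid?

Left side g^H mod p:
329^2 = 108241 ≡ 61
329^4 ≡ 61^2 = 3721 ≡ 115
329^8 ≡ 115^2 = 13225 ≡ 3
329^16 ≡ 3^2 = 9
329^32 ≡ 9^2 = 81
329^64 ≡ 81^2 = 6561 ≡ 551
81 = 64 + 16 + 1, so 329^81 ≡ 551·9·329 ≡ 397 (mod 601)
Right side y^r · r^s mod p:
287^2 = 82369 ≡ 32
287^4 ≡ 32^2 = 1024 ≡ 423
287^8 ≡ 423^2 = 178929 ≡ 432
287^16 ≡ 432^2 = 186624 ≡ 314
287^32 ≡ 314^2 = 98596 ≡ 32
38 = 32 + 4 + 2, so 287^38 ≡ 32·423·32 ≡ 432 (mod 601)
38^2 = 1444 ≡ 242
38^4 ≡ 242^2 = 58564 ≡ 267
38^8 ≡ 267^2 = 71289 ≡ 371
38^16 ≡ 371^2 = 137641 ≡ 12
38^32 ≡ 12^2 = 144
38^64 ≡ 144^2 = 20736 ≡ 302
38^128 ≡ 302^2 = 91204 ≡ 453
38^256 ≡ 453^2 = 205209 ≡ 268
324 = 256 + 64 + 4, so 38^324 ≡ 268·302·267 ≡ 356 (mod 601)
432·356 = 153792 ≡ 537 (mod 601)
397 ≠ 537, so verification fails.

invalid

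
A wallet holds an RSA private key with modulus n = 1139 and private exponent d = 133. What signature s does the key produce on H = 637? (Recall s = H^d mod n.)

H^2 ≡ 637^2 = 405769 ≡ 285
H^4 ≡ 285^2 = 81225 ≡ 356
H^8 ≡ 356^2 = 126736 ≡ 307
H^16 ≡ 307^2 = 94249 ≡ 851
H^32 ≡ 851^2 = 724201 ≡ 936
H^64 ≡ 936^2 = 876096 ≡ 205
H^128 ≡ 205^2 = 42025 ≡ 1021
133 = 128 + 4 + 1, so H^133 ≡ 1021·356·637 ≡ 570 (mod 1139)

570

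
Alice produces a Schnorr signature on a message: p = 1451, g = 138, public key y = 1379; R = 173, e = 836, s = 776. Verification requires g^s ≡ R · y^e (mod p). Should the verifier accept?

reject

g^s mod p:
138^776 mod 1451 = 1202
R · y^e mod p:
1379^836 mod 1451 = 1411
173·1411 = 244103 ≡ 335 (mod 1451)
1202 ≠ 335; the check fails.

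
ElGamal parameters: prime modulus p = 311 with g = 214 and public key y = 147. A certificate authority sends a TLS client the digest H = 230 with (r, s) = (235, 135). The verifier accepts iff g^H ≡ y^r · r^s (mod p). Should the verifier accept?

Left side g^H mod p:
214^2 = 45796 ≡ 79
214^4 ≡ 79^2 = 6241 ≡ 21
214^8 ≡ 21^2 = 441 ≡ 130
214^16 ≡ 130^2 = 16900 ≡ 106
214^32 ≡ 106^2 = 11236 ≡ 40
214^64 ≡ 40^2 = 1600 ≡ 45
214^128 ≡ 45^2 = 2025 ≡ 159
230 = 128 + 64 + 32 + 4 + 2, so 214^230 ≡ 159·45·40·21·79 ≡ 234 (mod 311)
Right side y^r · r^s mod p:
147^2 = 21609 ≡ 150
147^4 ≡ 150^2 = 22500 ≡ 108
147^8 ≡ 108^2 = 11664 ≡ 157
147^16 ≡ 157^2 = 24649 ≡ 80
147^32 ≡ 80^2 = 6400 ≡ 180
147^64 ≡ 180^2 = 32400 ≡ 56
147^128 ≡ 56^2 = 3136 ≡ 26
235 = 128 + 64 + 32 + 8 + 2 + 1, so 147^235 ≡ 26·56·180·157·150·147 ≡ 126 (mod 311)
235^2 = 55225 ≡ 178
235^4 ≡ 178^2 = 31684 ≡ 273
235^8 ≡ 273^2 = 74529 ≡ 200
235^16 ≡ 200^2 = 40000 ≡ 192
235^32 ≡ 192^2 = 36864 ≡ 166
235^64 ≡ 166^2 = 27556 ≡ 188
235^128 ≡ 188^2 = 35344 ≡ 201
135 = 128 + 4 + 2 + 1, so 235^135 ≡ 201·273·178·235 ≡ 224 (mod 311)
126·224 = 28224 ≡ 234 (mod 311)
234 ≡ 234 (mod 311), so the signature is genuine.

accept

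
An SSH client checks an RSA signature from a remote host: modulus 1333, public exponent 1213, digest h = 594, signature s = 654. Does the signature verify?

Squares mod 1333: s^1≡654, s^2≡1156, s^4≡670, s^8≡1012, s^16≡400, s^32≡40, s^64≡267, s^128≡640, s^256≡369, s^512≡195, s^1024≡701
1213 = 1024 + 128 + 32 + 16 + 8 + 4 + 1, so s^1213 ≡ 701·640·40·400·1012·670·654 ≡ 830 (mod 1333)
s^1213 mod 1333 = 830, but h = 594.

does not verify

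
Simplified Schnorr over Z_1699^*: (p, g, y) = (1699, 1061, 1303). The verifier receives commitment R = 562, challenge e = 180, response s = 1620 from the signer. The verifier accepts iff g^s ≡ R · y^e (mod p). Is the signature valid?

g^s mod p:
Squares mod 1699: 1061^1≡1061, 1061^2≡983, 1061^4≡1257, 1061^8≡1678, 1061^16≡441, 1061^32≡795, 1061^64≡1696, 1061^128≡9, 1061^256≡81, 1061^512≡1464, 1061^1024≡857
1620 = 1024 + 512 + 64 + 16 + 4, so 1061^1620 ≡ 857·1464·1696·441·1257 ≡ 703 (mod 1699)
R · y^e mod p:
Squares mod 1699: 1303^1≡1303, 1303^2≡508, 1303^4≡1515, 1303^8≡1575, 1303^16≡85, 1303^32≡429, 1303^64≡549, 1303^128≡678
180 = 128 + 32 + 16 + 4, so 1303^180 ≡ 678·429·85·1515 ≡ 1014 (mod 1699)
562·1014 = 569868 ≡ 703 (mod 1699)
703 ≡ 703 (mod 1699); signature holds.

valid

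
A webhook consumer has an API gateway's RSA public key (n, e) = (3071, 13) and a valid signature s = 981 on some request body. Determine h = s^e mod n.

2373

Squares mod 3071: s^1≡981, s^2≡1138, s^4≡2153, s^8≡1270
13 = 8 + 4 + 1, so s^13 ≡ 1270·2153·981 ≡ 2373 (mod 3071)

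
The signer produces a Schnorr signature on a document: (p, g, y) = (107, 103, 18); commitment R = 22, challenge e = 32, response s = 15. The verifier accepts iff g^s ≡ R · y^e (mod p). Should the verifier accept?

g^s mod p:
Squares mod 107: 103^1≡103, 103^2≡16, 103^4≡42, 103^8≡52
15 = 8 + 4 + 2 + 1, so 103^15 ≡ 52·42·16·103 ≡ 73 (mod 107)
R · y^e mod p:
Squares mod 107: 18^1≡18, 18^2≡3, 18^4≡9, 18^8≡81, 18^16≡34, 18^32≡86
18^32 ≡ 86 (mod 107)
22·86 = 1892 ≡ 73 (mod 107)
73 ≡ 73 (mod 107); signature holds.

accept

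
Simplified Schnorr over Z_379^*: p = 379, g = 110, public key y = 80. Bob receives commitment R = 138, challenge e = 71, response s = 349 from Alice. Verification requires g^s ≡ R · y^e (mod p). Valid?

g^s mod p:
110^2 = 12100 ≡ 351
110^4 ≡ 351^2 = 123201 ≡ 26
110^8 ≡ 26^2 = 676 ≡ 297
110^16 ≡ 297^2 = 88209 ≡ 281
110^32 ≡ 281^2 = 78961 ≡ 129
110^64 ≡ 129^2 = 16641 ≡ 344
110^128 ≡ 344^2 = 118336 ≡ 88
110^256 ≡ 88^2 = 7744 ≡ 164
349 = 256 + 64 + 16 + 8 + 4 + 1, so 110^349 ≡ 164·344·281·297·26·110 ≡ 361 (mod 379)
R · y^e mod p:
80^2 = 6400 ≡ 336
80^4 ≡ 336^2 = 112896 ≡ 333
80^8 ≡ 333^2 = 110889 ≡ 221
80^16 ≡ 221^2 = 48841 ≡ 329
80^32 ≡ 329^2 = 108241 ≡ 226
80^64 ≡ 226^2 = 51076 ≡ 290
71 = 64 + 4 + 2 + 1, so 80^71 ≡ 290·333·336·80 ≡ 280 (mod 379)
138·280 = 38640 ≡ 361 (mod 379)
361 ≡ 361 (mod 379); signature holds.

yes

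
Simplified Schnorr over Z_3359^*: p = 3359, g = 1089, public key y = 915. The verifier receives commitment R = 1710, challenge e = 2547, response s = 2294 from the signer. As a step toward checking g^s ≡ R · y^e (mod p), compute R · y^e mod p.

915^2547 mod 3359 = 152
R · y^e ≡ 1710·152 = 259920 ≡ 1277 (mod 3359)

1277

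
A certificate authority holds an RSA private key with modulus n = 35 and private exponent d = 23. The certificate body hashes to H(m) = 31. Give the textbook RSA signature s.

(H(m))^2 ≡ 31^2 = 961 ≡ 16
(H(m))^4 ≡ 16^2 = 256 ≡ 11
(H(m))^8 ≡ 11^2 = 121 ≡ 16
(H(m))^16 ≡ 16^2 = 256 ≡ 11
23 = 16 + 4 + 2 + 1, so (H(m))^23 ≡ 11·11·16·31 ≡ 26 (mod 35)

26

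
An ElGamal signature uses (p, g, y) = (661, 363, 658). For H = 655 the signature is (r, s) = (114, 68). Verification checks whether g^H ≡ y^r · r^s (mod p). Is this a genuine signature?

forged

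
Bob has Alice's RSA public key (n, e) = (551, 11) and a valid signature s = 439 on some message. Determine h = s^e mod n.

34

s^2 ≡ 439^2 = 192721 ≡ 422
s^4 ≡ 422^2 = 178084 ≡ 111
s^8 ≡ 111^2 = 12321 ≡ 199
11 = 8 + 2 + 1, so s^11 ≡ 199·422·439 ≡ 34 (mod 551)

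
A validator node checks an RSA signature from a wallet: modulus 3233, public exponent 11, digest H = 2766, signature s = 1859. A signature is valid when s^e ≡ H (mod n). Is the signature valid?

invalid

Squares mod 3233: s^1≡1859, s^2≡3037, s^4≡2853, s^8≡2148
11 = 8 + 2 + 1, so s^11 ≡ 2148·3037·1859 ≡ 467 (mod 3233)
The recovered value 467 does not match the digest 2766.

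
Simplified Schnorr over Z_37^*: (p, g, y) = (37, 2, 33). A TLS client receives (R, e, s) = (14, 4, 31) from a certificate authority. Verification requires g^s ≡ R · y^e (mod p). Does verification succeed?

g^s mod p:
2^2 = 4
2^4 ≡ 4^2 = 16
2^8 ≡ 16^2 = 256 ≡ 34
2^16 ≡ 34^2 = 1156 ≡ 9
31 = 16 + 8 + 4 + 2 + 1, so 2^31 ≡ 9·34·16·4·2 ≡ 22 (mod 37)
R · y^e mod p:
33^2 = 1089 ≡ 16
33^4 ≡ 16^2 = 256 ≡ 34
14·34 = 476 ≡ 32 (mod 37)
22 ≠ 32; the check fails.

fails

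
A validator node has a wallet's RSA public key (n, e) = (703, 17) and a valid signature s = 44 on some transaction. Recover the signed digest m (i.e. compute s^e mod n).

16

s^2 ≡ 44^2 = 1936 ≡ 530
s^4 ≡ 530^2 = 280900 ≡ 403
s^8 ≡ 403^2 = 162409 ≡ 16
s^16 ≡ 16^2 = 256
17 = 16 + 1, so s^17 ≡ 256·44 ≡ 16 (mod 703)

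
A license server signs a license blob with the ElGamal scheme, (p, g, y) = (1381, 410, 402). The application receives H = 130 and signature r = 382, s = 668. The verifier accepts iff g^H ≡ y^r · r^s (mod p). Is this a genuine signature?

genuine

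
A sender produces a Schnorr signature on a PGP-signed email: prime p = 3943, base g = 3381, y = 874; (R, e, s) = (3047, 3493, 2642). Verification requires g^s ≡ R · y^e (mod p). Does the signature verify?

does not verify

g^s mod p:
Squares mod 3943: 3381^1≡3381, 3381^2≡404, 3381^4≡1553, 3381^8≡2636, 3381^16≡930, 3381^32≡1383, 3381^64≡334, 3381^128≡1152, 3381^256≡2256, 3381^512≡3066, 3381^1024≡244, 3381^2048≡391
2642 = 2048 + 512 + 64 + 16 + 2, so 3381^2642 ≡ 391·3066·334·930·404 ≡ 391 (mod 3943)
R · y^e mod p:
Squares mod 3943: 874^1≡874, 874^2≡2877, 874^4≡772, 874^8≡591, 874^16≡2297, 874^32≡475, 874^64≡874, 874^128≡2877, 874^256≡772, 874^512≡591, 874^1024≡2297, 874^2048≡475
3493 = 2048 + 1024 + 256 + 128 + 32 + 4 + 1, so 874^3493 ≡ 475·2297·772·2877·475·772·874 ≡ 874 (mod 3943)
3047·874 = 2663078 ≡ 1553 (mod 3943)
391 ≠ 1553; the check fails.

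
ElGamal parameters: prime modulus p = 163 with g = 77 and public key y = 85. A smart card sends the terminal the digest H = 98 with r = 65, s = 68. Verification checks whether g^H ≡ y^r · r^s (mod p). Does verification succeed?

passes

Left side g^H mod p:
77^2 = 5929 ≡ 61
77^4 ≡ 61^2 = 3721 ≡ 135
77^8 ≡ 135^2 = 18225 ≡ 132
77^16 ≡ 132^2 = 17424 ≡ 146
77^32 ≡ 146^2 = 21316 ≡ 126
77^64 ≡ 126^2 = 15876 ≡ 65
98 = 64 + 32 + 2, so 77^98 ≡ 65·126·61 ≡ 158 (mod 163)
Right side y^r · r^s mod p:
85^2 = 7225 ≡ 53
85^4 ≡ 53^2 = 2809 ≡ 38
85^8 ≡ 38^2 = 1444 ≡ 140
85^16 ≡ 140^2 = 19600 ≡ 40
85^32 ≡ 40^2 = 1600 ≡ 133
85^64 ≡ 133^2 = 17689 ≡ 85
65 = 64 + 1, so 85^65 ≡ 85·85 ≡ 53 (mod 163)
65^2 = 4225 ≡ 150
65^4 ≡ 150^2 = 22500 ≡ 6
65^8 ≡ 6^2 = 36
65^16 ≡ 36^2 = 1296 ≡ 155
65^32 ≡ 155^2 = 24025 ≡ 64
65^64 ≡ 64^2 = 4096 ≡ 21
68 = 64 + 4, so 65^68 ≡ 21·6 ≡ 126 (mod 163)
53·126 = 6678 ≡ 158 (mod 163)
158 ≡ 158 (mod 163), so the signature is genuine.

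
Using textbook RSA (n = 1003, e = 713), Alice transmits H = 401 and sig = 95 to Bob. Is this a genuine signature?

sig^2 ≡ 95^2 = 9025 ≡ 1001
sig^4 ≡ 1001^2 = 1002001 ≡ 4
sig^8 ≡ 4^2 = 16
sig^16 ≡ 16^2 = 256
sig^32 ≡ 256^2 = 65536 ≡ 341
sig^64 ≡ 341^2 = 116281 ≡ 936
sig^128 ≡ 936^2 = 876096 ≡ 477
sig^256 ≡ 477^2 = 227529 ≡ 851
sig^512 ≡ 851^2 = 724201 ≡ 35
713 = 512 + 128 + 64 + 8 + 1, so sig^713 ≡ 35·477·936·16·95 ≡ 602 (mod 1003)
sig^713 mod 1003 = 602, but H = 401.

forged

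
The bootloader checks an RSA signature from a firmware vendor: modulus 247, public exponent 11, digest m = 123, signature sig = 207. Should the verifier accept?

sig^11 mod 247 = 194
The recovered value 194 does not match the digest 123.

reject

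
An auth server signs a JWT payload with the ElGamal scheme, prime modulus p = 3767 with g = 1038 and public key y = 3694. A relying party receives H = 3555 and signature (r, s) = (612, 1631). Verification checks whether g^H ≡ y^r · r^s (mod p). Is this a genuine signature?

Left side g^H mod p:
Squares mod 3767: 1038^1≡1038, 1038^2≡82, 1038^4≡2957, 1038^8≡642, 1038^16≡1561, 1038^32≡3239, 1038^64≡26, 1038^128≡676, 1038^256≡1169, 1038^512≡2907, 1038^1024≡1268, 1038^2048≡3082
3555 = 2048 + 1024 + 256 + 128 + 64 + 32 + 2 + 1, so 1038^3555 ≡ 3082·1268·1169·676·26·3239·82·1038 ≡ 2286 (mod 3767)
Right side y^r · r^s mod p:
Squares mod 3767: 3694^1≡3694, 3694^2≡1562, 3694^4≡2595, 3694^8≡2396, 3694^16≡3675, 3694^32≡930, 3694^64≡2257, 3694^128≡1065, 3694^256≡358, 3694^512≡86
612 = 512 + 64 + 32 + 4, so 3694^612 ≡ 86·2257·930·2595 ≡ 2083 (mod 3767)
Squares mod 3767: 612^1≡612, 612^2≡1611, 612^4≡3625, 612^8≡1329, 612^16≡3285, 612^32≡2537, 612^64≡2333, 612^128≡3341, 612^256≡660, 612^512≡2395, 612^1024≡2651
1631 = 1024 + 512 + 64 + 16 + 8 + 4 + 2 + 1, so 612^1631 ≡ 2651·2395·2333·3285·1329·3625·1611·612 ≡ 2249 (mod 3767)
2083·2249 = 4684667 ≡ 2286 (mod 3767)
2286 ≡ 2286 (mod 3767), so the signature is genuine.

genuine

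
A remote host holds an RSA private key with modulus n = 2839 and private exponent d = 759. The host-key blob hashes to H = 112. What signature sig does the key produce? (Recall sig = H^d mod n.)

311

Squares mod 2839: H^1≡112, H^2≡1188, H^4≡361, H^8≡2566, H^16≡715, H^32≡205, H^64≡2279, H^128≡1310, H^256≡1344, H^512≡732
759 = 512 + 128 + 64 + 32 + 16 + 4 + 2 + 1, so H^759 ≡ 732·1310·2279·205·715·361·1188·112 ≡ 311 (mod 2839)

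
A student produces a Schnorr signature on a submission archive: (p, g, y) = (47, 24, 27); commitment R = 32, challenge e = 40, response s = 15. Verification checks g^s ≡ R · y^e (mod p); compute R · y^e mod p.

27^2 = 729 ≡ 24
27^4 ≡ 24^2 = 576 ≡ 12
27^8 ≡ 12^2 = 144 ≡ 3
27^16 ≡ 3^2 = 9
27^32 ≡ 9^2 = 81 ≡ 34
40 = 32 + 8, so 27^40 ≡ 34·3 ≡ 8 (mod 47)
R · y^e ≡ 32·8 = 256 ≡ 21 (mod 47)

21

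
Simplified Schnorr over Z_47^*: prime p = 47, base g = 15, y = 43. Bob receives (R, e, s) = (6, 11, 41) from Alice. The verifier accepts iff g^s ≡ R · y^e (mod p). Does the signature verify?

g^s mod p:
15^2 = 225 ≡ 37
15^4 ≡ 37^2 = 1369 ≡ 6
15^8 ≡ 6^2 = 36
15^16 ≡ 36^2 = 1296 ≡ 27
15^32 ≡ 27^2 = 729 ≡ 24
41 = 32 + 8 + 1, so 15^41 ≡ 24·36·15 ≡ 35 (mod 47)
R · y^e mod p:
43^2 = 1849 ≡ 16
43^4 ≡ 16^2 = 256 ≡ 21
43^8 ≡ 21^2 = 441 ≡ 18
11 = 8 + 2 + 1, so 43^11 ≡ 18·16·43 ≡ 23 (mod 47)
6·23 = 138 ≡ 44 (mod 47)
35 ≠ 44; the check fails.

does not verify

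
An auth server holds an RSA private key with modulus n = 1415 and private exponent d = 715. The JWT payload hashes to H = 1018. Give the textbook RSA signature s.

H^2 ≡ 1018^2 = 1036324 ≡ 544
H^4 ≡ 544^2 = 295936 ≡ 201
H^8 ≡ 201^2 = 40401 ≡ 781
H^16 ≡ 781^2 = 609961 ≡ 96
H^32 ≡ 96^2 = 9216 ≡ 726
H^64 ≡ 726^2 = 527076 ≡ 696
H^128 ≡ 696^2 = 484416 ≡ 486
H^256 ≡ 486^2 = 236196 ≡ 1306
H^512 ≡ 1306^2 = 1705636 ≡ 561
715 = 512 + 128 + 64 + 8 + 2 + 1, so H^715 ≡ 561·486·696·781·544·1018 ≡ 647 (mod 1415)

647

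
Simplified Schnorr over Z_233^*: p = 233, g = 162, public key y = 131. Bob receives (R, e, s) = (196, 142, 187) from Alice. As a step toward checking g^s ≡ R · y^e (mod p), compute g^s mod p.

162^2 = 26244 ≡ 148
162^4 ≡ 148^2 = 21904 ≡ 2
162^8 ≡ 2^2 = 4
162^16 ≡ 4^2 = 16
162^32 ≡ 16^2 = 256 ≡ 23
162^64 ≡ 23^2 = 529 ≡ 63
162^128 ≡ 63^2 = 3969 ≡ 8
187 = 128 + 32 + 16 + 8 + 2 + 1, so 162^187 ≡ 8·23·16·4·148·162 ≡ 131 (mod 233)

131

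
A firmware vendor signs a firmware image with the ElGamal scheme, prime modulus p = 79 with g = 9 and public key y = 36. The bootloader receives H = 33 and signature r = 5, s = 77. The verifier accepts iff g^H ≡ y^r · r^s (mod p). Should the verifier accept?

accept

Left side g^H mod p:
9^2 = 81 ≡ 2
9^4 ≡ 2^2 = 4
9^8 ≡ 4^2 = 16
9^16 ≡ 16^2 = 256 ≡ 19
9^32 ≡ 19^2 = 361 ≡ 45
33 = 32 + 1, so 9^33 ≡ 45·9 ≡ 10 (mod 79)
Right side y^r · r^s mod p:
36^2 = 1296 ≡ 32
36^4 ≡ 32^2 = 1024 ≡ 76
5 = 4 + 1, so 36^5 ≡ 76·36 ≡ 50 (mod 79)
5^2 = 25
5^4 ≡ 25^2 = 625 ≡ 72
5^8 ≡ 72^2 = 5184 ≡ 49
5^16 ≡ 49^2 = 2401 ≡ 31
5^32 ≡ 31^2 = 961 ≡ 13
5^64 ≡ 13^2 = 169 ≡ 11
77 = 64 + 8 + 4 + 1, so 5^77 ≡ 11·49·72·5 ≡ 16 (mod 79)
50·16 = 800 ≡ 10 (mod 79)
10 ≡ 10 (mod 79), so the signature is genuine.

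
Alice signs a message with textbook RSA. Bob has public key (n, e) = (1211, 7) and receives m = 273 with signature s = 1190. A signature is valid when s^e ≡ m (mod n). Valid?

s^2 ≡ 1190^2 = 1416100 ≡ 441
s^4 ≡ 441^2 = 194481 ≡ 721
7 = 4 + 2 + 1, so s^7 ≡ 721·441·1190 ≡ 273 (mod 1211)
Since 273 equals the digest 273, verification succeeds.

yes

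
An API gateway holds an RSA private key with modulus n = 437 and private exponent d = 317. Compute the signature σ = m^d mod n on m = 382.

205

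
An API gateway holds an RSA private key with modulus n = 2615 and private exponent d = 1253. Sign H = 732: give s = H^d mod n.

H^1253 mod 2615 = 2322

2322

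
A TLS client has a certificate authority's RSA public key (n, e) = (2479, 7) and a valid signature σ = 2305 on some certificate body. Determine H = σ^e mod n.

1787

Squares mod 2479: σ^1≡2305, σ^2≡528, σ^4≡1136
7 = 4 + 2 + 1, so σ^7 ≡ 1136·528·2305 ≡ 1787 (mod 2479)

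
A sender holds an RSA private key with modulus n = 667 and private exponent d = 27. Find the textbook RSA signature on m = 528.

643

Squares mod 667: m^1≡528, m^2≡645, m^4≡484, m^8≡139, m^16≡645
27 = 16 + 8 + 2 + 1, so m^27 ≡ 645·139·645·528 ≡ 643 (mod 667)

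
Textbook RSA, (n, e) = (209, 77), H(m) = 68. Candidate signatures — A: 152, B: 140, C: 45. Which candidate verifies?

B

Candidate A: 152^77 mod 209 = 114
Candidate B: 140^77 mod 209 = 68
  → matches H(m) = 68
Candidate C: 45^77 mod 209 = 144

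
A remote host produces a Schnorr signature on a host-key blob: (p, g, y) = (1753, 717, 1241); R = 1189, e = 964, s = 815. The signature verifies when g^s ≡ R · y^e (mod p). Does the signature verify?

g^s mod p:
717^2 = 514089 ≡ 460
717^4 ≡ 460^2 = 211600 ≡ 1240
717^8 ≡ 1240^2 = 1537600 ≡ 219
717^16 ≡ 219^2 = 47961 ≡ 630
717^32 ≡ 630^2 = 396900 ≡ 722
717^64 ≡ 722^2 = 521284 ≡ 643
717^128 ≡ 643^2 = 413449 ≡ 1494
717^256 ≡ 1494^2 = 2232036 ≡ 467
717^512 ≡ 467^2 = 218089 ≡ 717
815 = 512 + 256 + 32 + 8 + 4 + 2 + 1, so 717^815 ≡ 717·467·722·219·1240·460·717 ≡ 1598 (mod 1753)
R · y^e mod p:
1241^2 = 1540081 ≡ 947
1241^4 ≡ 947^2 = 896809 ≡ 1026
1241^8 ≡ 1026^2 = 1052676 ≡ 876
1241^16 ≡ 876^2 = 767376 ≡ 1315
1241^32 ≡ 1315^2 = 1729225 ≡ 767
1241^64 ≡ 767^2 = 588289 ≡ 1034
1241^128 ≡ 1034^2 = 1069156 ≡ 1579
1241^256 ≡ 1579^2 = 2493241 ≡ 475
1241^512 ≡ 475^2 = 225625 ≡ 1241
964 = 512 + 256 + 128 + 64 + 4, so 1241^964 ≡ 1241·475·1579·1034·1026 ≡ 309 (mod 1753)
1189·309 = 367401 ≡ 1024 (mod 1753)
1598 ≠ 1024; the check fails.

does not verify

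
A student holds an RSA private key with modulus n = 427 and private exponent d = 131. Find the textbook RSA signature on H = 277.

394

H^131 mod 427 = 394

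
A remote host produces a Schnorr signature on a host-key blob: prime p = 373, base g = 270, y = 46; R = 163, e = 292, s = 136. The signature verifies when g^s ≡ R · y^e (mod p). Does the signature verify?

g^s mod p:
270^2 = 72900 ≡ 165
270^4 ≡ 165^2 = 27225 ≡ 369
270^8 ≡ 369^2 = 136161 ≡ 16
270^16 ≡ 16^2 = 256
270^32 ≡ 256^2 = 65536 ≡ 261
270^64 ≡ 261^2 = 68121 ≡ 235
270^128 ≡ 235^2 = 55225 ≡ 21
136 = 128 + 8, so 270^136 ≡ 21·16 ≡ 336 (mod 373)
R · y^e mod p:
46^2 = 2116 ≡ 251
46^4 ≡ 251^2 = 63001 ≡ 337
46^8 ≡ 337^2 = 113569 ≡ 177
46^16 ≡ 177^2 = 31329 ≡ 370
46^32 ≡ 370^2 = 136900 ≡ 9
46^64 ≡ 9^2 = 81
46^128 ≡ 81^2 = 6561 ≡ 220
46^256 ≡ 220^2 = 48400 ≡ 283
292 = 256 + 32 + 4, so 46^292 ≡ 283·9·337 ≡ 66 (mod 373)
163·66 = 10758 ≡ 314 (mod 373)
336 ≠ 314; the check fails.

does not verify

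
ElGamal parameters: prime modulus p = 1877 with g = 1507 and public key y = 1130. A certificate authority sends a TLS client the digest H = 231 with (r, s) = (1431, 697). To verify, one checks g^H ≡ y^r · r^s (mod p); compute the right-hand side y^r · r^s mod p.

656

Squares mod 1877: 1130^1≡1130, 1130^2≡540, 1130^4≡665, 1130^8≡1130, 1130^16≡540, 1130^32≡665, 1130^64≡1130, 1130^128≡540, 1130^256≡665, 1130^512≡1130, 1130^1024≡540
1431 = 1024 + 256 + 128 + 16 + 4 + 2 + 1, so 1130^1431 ≡ 540·665·540·540·665·540·1130 ≡ 175 (mod 1877)
Squares mod 1877: 1431^1≡1431, 1431^2≡1831, 1431^4≡239, 1431^8≡811, 1431^16≡771, 1431^32≡1309, 1431^64≡1657, 1431^128≡1475, 1431^256≡182, 1431^512≡1215
697 = 512 + 128 + 32 + 16 + 8 + 1, so 1431^697 ≡ 1215·1475·1309·771·811·1431 ≡ 776 (mod 1877)
y^r · r^s ≡ 175·776 = 135800 ≡ 656 (mod 1877)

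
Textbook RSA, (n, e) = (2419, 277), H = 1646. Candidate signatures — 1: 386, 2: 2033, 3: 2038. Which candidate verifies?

Candidate 1: 386^277 mod 2419 = 773
Candidate 2: 2033^277 mod 2419 = 1646
  → matches H = 1646
Candidate 3: 2038^277 mod 2419 = 2248

2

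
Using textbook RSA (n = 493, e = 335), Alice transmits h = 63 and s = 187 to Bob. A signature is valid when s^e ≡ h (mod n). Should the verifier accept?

reject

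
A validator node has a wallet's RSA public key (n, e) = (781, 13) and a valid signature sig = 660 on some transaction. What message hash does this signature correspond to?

220

sig^2 ≡ 660^2 = 435600 ≡ 583
sig^4 ≡ 583^2 = 339889 ≡ 154
sig^8 ≡ 154^2 = 23716 ≡ 286
13 = 8 + 4 + 1, so sig^13 ≡ 286·154·660 ≡ 220 (mod 781)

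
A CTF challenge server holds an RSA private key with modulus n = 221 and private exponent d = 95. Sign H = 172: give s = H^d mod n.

H^95 mod 221 = 9

9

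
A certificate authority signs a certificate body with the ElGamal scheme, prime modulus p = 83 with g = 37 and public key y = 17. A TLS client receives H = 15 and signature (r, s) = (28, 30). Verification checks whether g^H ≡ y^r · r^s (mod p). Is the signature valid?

invalid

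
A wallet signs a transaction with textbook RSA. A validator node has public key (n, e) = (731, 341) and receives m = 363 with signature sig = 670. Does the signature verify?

does not verify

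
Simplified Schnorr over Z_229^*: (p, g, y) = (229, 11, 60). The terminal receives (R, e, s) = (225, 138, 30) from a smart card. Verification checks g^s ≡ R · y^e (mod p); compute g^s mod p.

57

11^2 = 121
11^4 ≡ 121^2 = 14641 ≡ 214
11^8 ≡ 214^2 = 45796 ≡ 225
11^16 ≡ 225^2 = 50625 ≡ 16
30 = 16 + 8 + 4 + 2, so 11^30 ≡ 16·225·214·121 ≡ 57 (mod 229)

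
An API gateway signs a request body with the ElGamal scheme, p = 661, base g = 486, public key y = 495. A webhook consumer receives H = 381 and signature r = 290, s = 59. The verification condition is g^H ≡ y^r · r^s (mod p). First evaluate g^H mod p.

463

486^381 mod 661 = 463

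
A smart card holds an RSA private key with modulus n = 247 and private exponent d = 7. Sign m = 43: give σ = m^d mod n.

Squares mod 247: m^1≡43, m^2≡120, m^4≡74
7 = 4 + 2 + 1, so m^7 ≡ 74·120·43 ≡ 225 (mod 247)

225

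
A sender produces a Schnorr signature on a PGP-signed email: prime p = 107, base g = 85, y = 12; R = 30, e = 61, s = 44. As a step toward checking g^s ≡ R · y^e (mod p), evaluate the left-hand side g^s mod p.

75

85^2 = 7225 ≡ 56
85^4 ≡ 56^2 = 3136 ≡ 33
85^8 ≡ 33^2 = 1089 ≡ 19
85^16 ≡ 19^2 = 361 ≡ 40
85^32 ≡ 40^2 = 1600 ≡ 102
44 = 32 + 8 + 4, so 85^44 ≡ 102·19·33 ≡ 75 (mod 107)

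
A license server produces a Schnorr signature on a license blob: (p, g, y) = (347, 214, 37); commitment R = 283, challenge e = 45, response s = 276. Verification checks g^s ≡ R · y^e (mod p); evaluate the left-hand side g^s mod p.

243

214^2 = 45796 ≡ 339
214^4 ≡ 339^2 = 114921 ≡ 64
214^8 ≡ 64^2 = 4096 ≡ 279
214^16 ≡ 279^2 = 77841 ≡ 113
214^32 ≡ 113^2 = 12769 ≡ 277
214^64 ≡ 277^2 = 76729 ≡ 42
214^128 ≡ 42^2 = 1764 ≡ 29
214^256 ≡ 29^2 = 841 ≡ 147
276 = 256 + 16 + 4, so 214^276 ≡ 147·113·64 ≡ 243 (mod 347)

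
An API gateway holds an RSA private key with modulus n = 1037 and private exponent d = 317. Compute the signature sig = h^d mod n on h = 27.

674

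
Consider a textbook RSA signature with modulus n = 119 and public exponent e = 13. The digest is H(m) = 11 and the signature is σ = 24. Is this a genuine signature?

forged

σ^13 mod 119 = 108
108 ≠ 11, so verification fails.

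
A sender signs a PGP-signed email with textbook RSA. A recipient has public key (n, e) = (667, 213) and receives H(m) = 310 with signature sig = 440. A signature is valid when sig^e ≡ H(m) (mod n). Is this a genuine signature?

sig^2 ≡ 440^2 = 193600 ≡ 170
sig^4 ≡ 170^2 = 28900 ≡ 219
sig^8 ≡ 219^2 = 47961 ≡ 604
sig^16 ≡ 604^2 = 364816 ≡ 634
sig^32 ≡ 634^2 = 401956 ≡ 422
sig^64 ≡ 422^2 = 178084 ≡ 662
sig^128 ≡ 662^2 = 438244 ≡ 25
213 = 128 + 64 + 16 + 4 + 1, so sig^213 ≡ 25·662·634·219·440 ≡ 357 (mod 667)
sig^213 mod 667 = 357, but H(m) = 310.

forged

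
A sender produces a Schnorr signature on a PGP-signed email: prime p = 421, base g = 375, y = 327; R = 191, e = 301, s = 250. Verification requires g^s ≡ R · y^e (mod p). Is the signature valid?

invalid

g^s mod p:
Squares mod 421: 375^1≡375, 375^2≡11, 375^4≡121, 375^8≡327, 375^16≡416, 375^32≡25, 375^64≡204, 375^128≡358
250 = 128 + 64 + 32 + 16 + 8 + 2, so 375^250 ≡ 358·204·25·416·327·11 ≡ 176 (mod 421)
R · y^e mod p:
Squares mod 421: 327^1≡327, 327^2≡416, 327^4≡25, 327^8≡204, 327^16≡358, 327^32≡180, 327^64≡404, 327^128≡289, 327^256≡163
301 = 256 + 32 + 8 + 4 + 1, so 327^301 ≡ 163·180·204·25·327 ≡ 107 (mod 421)
191·107 = 20437 ≡ 229 (mod 421)
176 ≠ 229; the check fails.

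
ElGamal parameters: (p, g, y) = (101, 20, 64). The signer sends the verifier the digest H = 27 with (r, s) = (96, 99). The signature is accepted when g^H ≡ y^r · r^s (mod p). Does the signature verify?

verifies

Left side g^H mod p:
20^2 = 400 ≡ 97
20^4 ≡ 97^2 = 9409 ≡ 16
20^8 ≡ 16^2 = 256 ≡ 54
20^16 ≡ 54^2 = 2916 ≡ 88
27 = 16 + 8 + 2 + 1, so 20^27 ≡ 88·54·97·20 ≡ 4 (mod 101)
Right side y^r · r^s mod p:
64^2 = 4096 ≡ 56
64^4 ≡ 56^2 = 3136 ≡ 5
64^8 ≡ 5^2 = 25
64^16 ≡ 25^2 = 625 ≡ 19
64^32 ≡ 19^2 = 361 ≡ 58
64^64 ≡ 58^2 = 3364 ≡ 31
96 = 64 + 32, so 64^96 ≡ 31·58 ≡ 81 (mod 101)
96^2 = 9216 ≡ 25
96^4 ≡ 25^2 = 625 ≡ 19
96^8 ≡ 19^2 = 361 ≡ 58
96^16 ≡ 58^2 = 3364 ≡ 31
96^32 ≡ 31^2 = 961 ≡ 52
96^64 ≡ 52^2 = 2704 ≡ 78
99 = 64 + 32 + 2 + 1, so 96^99 ≡ 78·52·25·96 ≡ 20 (mod 101)
81·20 = 1620 ≡ 4 (mod 101)
4 ≡ 4 (mod 101), so the signature is genuine.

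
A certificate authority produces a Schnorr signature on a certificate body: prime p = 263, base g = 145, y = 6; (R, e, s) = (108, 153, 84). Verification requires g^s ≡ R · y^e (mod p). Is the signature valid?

g^s mod p:
145^2 = 21025 ≡ 248
145^4 ≡ 248^2 = 61504 ≡ 225
145^8 ≡ 225^2 = 50625 ≡ 129
145^16 ≡ 129^2 = 16641 ≡ 72
145^32 ≡ 72^2 = 5184 ≡ 187
145^64 ≡ 187^2 = 34969 ≡ 253
84 = 64 + 16 + 4, so 145^84 ≡ 253·72·225 ≡ 8 (mod 263)
R · y^e mod p:
6^2 = 36
6^4 ≡ 36^2 = 1296 ≡ 244
6^8 ≡ 244^2 = 59536 ≡ 98
6^16 ≡ 98^2 = 9604 ≡ 136
6^32 ≡ 136^2 = 18496 ≡ 86
6^64 ≡ 86^2 = 7396 ≡ 32
6^128 ≡ 32^2 = 1024 ≡ 235
153 = 128 + 16 + 8 + 1, so 6^153 ≡ 235·136·98·6 ≡ 78 (mod 263)
108·78 = 8424 ≡ 8 (mod 263)
8 ≡ 8 (mod 263); signature holds.

valid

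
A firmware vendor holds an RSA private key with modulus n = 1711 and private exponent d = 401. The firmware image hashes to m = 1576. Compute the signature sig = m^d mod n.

Squares mod 1711: m^1≡1576, m^2≡1115, m^4≡1039, m^8≡1591, m^16≡712, m^32≡488, m^64≡315, m^128≡1698, m^256≡169
401 = 256 + 128 + 16 + 1, so m^401 ≡ 169·1698·712·1576 ≡ 598 (mod 1711)

598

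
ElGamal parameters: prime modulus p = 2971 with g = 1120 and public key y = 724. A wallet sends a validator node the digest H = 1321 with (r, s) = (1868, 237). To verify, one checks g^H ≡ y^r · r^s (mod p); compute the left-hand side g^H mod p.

1120^1321 mod 2971 = 690

690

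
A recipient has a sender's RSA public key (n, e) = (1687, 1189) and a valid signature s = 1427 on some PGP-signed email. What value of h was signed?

230

s^2 ≡ 1427^2 = 2036329 ≡ 120
s^4 ≡ 120^2 = 14400 ≡ 904
s^8 ≡ 904^2 = 817216 ≡ 708
s^16 ≡ 708^2 = 501264 ≡ 225
s^32 ≡ 225^2 = 50625 ≡ 15
s^64 ≡ 15^2 = 225
s^128 ≡ 225^2 = 50625 ≡ 15
s^256 ≡ 15^2 = 225
s^512 ≡ 225^2 = 50625 ≡ 15
s^1024 ≡ 15^2 = 225
1189 = 1024 + 128 + 32 + 4 + 1, so s^1189 ≡ 225·15·15·904·1427 ≡ 230 (mod 1687)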